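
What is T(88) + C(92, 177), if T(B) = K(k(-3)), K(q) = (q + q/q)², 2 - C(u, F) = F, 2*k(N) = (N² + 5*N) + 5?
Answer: -699/4 ≈ -174.75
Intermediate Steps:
k(N) = 5/2 + N²/2 + 5*N/2 (k(N) = ((N² + 5*N) + 5)/2 = (5 + N² + 5*N)/2 = 5/2 + N²/2 + 5*N/2)
C(u, F) = 2 - F
K(q) = (1 + q)² (K(q) = (q + 1)² = (1 + q)²)
T(B) = ¼ (T(B) = (1 + (5/2 + (½)*(-3)² + (5/2)*(-3)))² = (1 + (5/2 + (½)*9 - 15/2))² = (1 + (5/2 + 9/2 - 15/2))² = (1 - ½)² = (½)² = ¼)
T(88) + C(92, 177) = ¼ + (2 - 1*177) = ¼ + (2 - 177) = ¼ - 175 = -699/4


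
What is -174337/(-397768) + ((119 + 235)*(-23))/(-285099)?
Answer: 17647310473/37801086344 ≈ 0.46685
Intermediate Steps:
-174337/(-397768) + ((119 + 235)*(-23))/(-285099) = -174337*(-1/397768) + (354*(-23))*(-1/285099) = 174337/397768 - 8142*(-1/285099) = 174337/397768 + 2714/95033 = 17647310473/37801086344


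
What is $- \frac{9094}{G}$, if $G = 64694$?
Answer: $- \frac{4547}{32347} \approx -0.14057$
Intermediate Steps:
$- \frac{9094}{G} = - \frac{9094}{64694} = \left(-9094\right) \frac{1}{64694} = - \frac{4547}{32347}$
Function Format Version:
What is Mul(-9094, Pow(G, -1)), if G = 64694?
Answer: Rational(-4547, 32347) ≈ -0.14057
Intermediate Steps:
Mul(-9094, Pow(G, -1)) = Mul(-9094, Pow(64694, -1)) = Mul(-9094, Rational(1, 64694)) = Rational(-4547, 32347)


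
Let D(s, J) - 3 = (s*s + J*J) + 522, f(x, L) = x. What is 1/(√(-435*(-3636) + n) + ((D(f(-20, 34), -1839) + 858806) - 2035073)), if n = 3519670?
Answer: 2206579/4868985781911 - √5101330/4868985781911 ≈ 4.5273e-7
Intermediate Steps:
D(s, J) = 525 + J² + s² (D(s, J) = 3 + ((s*s + J*J) + 522) = 3 + ((s² + J²) + 522) = 3 + ((J² + s²) + 522) = 3 + (522 + J² + s²) = 525 + J² + s²)
1/(√(-435*(-3636) + n) + ((D(f(-20, 34), -1839) + 858806) - 2035073)) = 1/(√(-435*(-3636) + 3519670) + (((525 + (-1839)² + (-20)²) + 858806) - 2035073)) = 1/(√(1581660 + 3519670) + (((525 + 3381921 + 400) + 858806) - 2035073)) = 1/(√5101330 + ((3382846 + 858806) - 2035073)) = 1/(√5101330 + (4241652 - 2035073)) = 1/(√5101330 + 2206579) = 1/(2206579 + √5101330)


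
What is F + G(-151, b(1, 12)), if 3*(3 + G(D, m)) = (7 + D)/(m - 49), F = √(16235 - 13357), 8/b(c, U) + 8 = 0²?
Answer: -51/25 + √2878 ≈ 51.607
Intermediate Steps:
b(c, U) = -1 (b(c, U) = 8/(-8 + 0²) = 8/(-8 + 0) = 8/(-8) = 8*(-⅛) = -1)
F = √2878 ≈ 53.647
G(D, m) = -3 + (7 + D)/(3*(-49 + m)) (G(D, m) = -3 + ((7 + D)/(m - 49))/3 = -3 + ((7 + D)/(-49 + m))/3 = -3 + (7 + D)/(3*(-49 + m)))
F + G(-151, b(1, 12)) = √2878 + (448 - 151 - 9*(-1))/(3*(-49 - 1)) = √2878 + (⅓)*(448 - 151 + 9)/(-50) = √2878 + (⅓)*(-1/50)*306 = √2878 - 51/25 = -51/25 + √2878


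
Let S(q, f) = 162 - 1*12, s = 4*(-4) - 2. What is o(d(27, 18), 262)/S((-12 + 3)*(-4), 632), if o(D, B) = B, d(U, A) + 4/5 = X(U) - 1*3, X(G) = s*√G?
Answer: 131/75 ≈ 1.7467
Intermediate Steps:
s = -18 (s = -16 - 2 = -18)
S(q, f) = 150 (S(q, f) = 162 - 12 = 150)
X(G) = -18*√G
d(U, A) = -19/5 - 18*√U (d(U, A) = -⅘ + (-18*√U - 1*3) = -⅘ + (-18*√U - 3) = -⅘ + (-3 - 18*√U) = -19/5 - 18*√U)
o(d(27, 18), 262)/S((-12 + 3)*(-4), 632) = 262/150 = 262*(1/150) = 131/75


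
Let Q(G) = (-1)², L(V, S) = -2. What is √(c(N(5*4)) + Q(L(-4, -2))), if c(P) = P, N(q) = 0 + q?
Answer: √21 ≈ 4.5826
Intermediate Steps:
N(q) = q
Q(G) = 1
√(c(N(5*4)) + Q(L(-4, -2))) = √(5*4 + 1) = √(20 + 1) = √21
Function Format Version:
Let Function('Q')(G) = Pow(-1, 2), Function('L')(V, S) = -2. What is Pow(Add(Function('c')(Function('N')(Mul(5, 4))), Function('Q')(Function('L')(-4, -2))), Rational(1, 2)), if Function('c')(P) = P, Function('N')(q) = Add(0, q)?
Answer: Pow(21, Rational(1, 2)) ≈ 4.5826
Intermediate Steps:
Function('N')(q) = q
Function('Q')(G) = 1
Pow(Add(Function('c')(Function('N')(Mul(5, 4))), Function('Q')(Function('L')(-4, -2))), Rational(1, 2)) = Pow(Add(Mul(5, 4), 1), Rational(1, 2)) = Pow(Add(20, 1), Rational(1, 2)) = Pow(21, Rational(1, 2))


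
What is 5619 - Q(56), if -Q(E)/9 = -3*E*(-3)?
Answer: 10155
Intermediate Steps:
Q(E) = -81*E (Q(E) = -9*(-3*E)*(-3) = -81*E)
5619 - Q(56) = 5619 - (-81)*56 = 5619 - 1*(-4536) = 5619 + 4536 = 10155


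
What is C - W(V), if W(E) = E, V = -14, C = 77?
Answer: 91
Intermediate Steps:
C - W(V) = 77 - 1*(-14) = 77 + 14 = 91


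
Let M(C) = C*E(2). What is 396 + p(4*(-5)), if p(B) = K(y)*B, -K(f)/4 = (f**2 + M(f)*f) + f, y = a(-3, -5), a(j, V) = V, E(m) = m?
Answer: 5996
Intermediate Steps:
y = -5
M(C) = 2*C (M(C) = C*2 = 2*C)
K(f) = -12*f**2 - 4*f (K(f) = -4*((f**2 + (2*f)*f) + f) = -4*((f**2 + 2*f**2) + f) = -4*(3*f**2 + f) = -4*(f + 3*f**2) = -12*f**2 - 4*f)
p(B) = -280*B (p(B) = (-4*(-5)*(1 + 3*(-5)))*B = (-4*(-5)*(1 - 15))*B = (-4*(-5)*(-14))*B = -280*B)
396 + p(4*(-5)) = 396 - 1120*(-5) = 396 - 280*(-20) = 396 + 5600 = 5996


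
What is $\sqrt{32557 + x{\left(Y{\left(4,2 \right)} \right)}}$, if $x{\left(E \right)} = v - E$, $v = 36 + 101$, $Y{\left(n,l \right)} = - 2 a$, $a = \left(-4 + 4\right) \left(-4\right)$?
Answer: $\sqrt{32694} \approx 180.81$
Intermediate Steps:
$a = 0$ ($a = 0 \left(-4\right) = 0$)
$Y{\left(n,l \right)} = 0$ ($Y{\left(n,l \right)} = \left(-2\right) 0 = 0$)
$v = 137$
$x{\left(E \right)} = 137 - E$
$\sqrt{32557 + x{\left(Y{\left(4,2 \right)} \right)}} = \sqrt{32557 + \left(137 - 0\right)} = \sqrt{32557 + \left(137 + 0\right)} = \sqrt{32557 + 137} = \sqrt{32694}$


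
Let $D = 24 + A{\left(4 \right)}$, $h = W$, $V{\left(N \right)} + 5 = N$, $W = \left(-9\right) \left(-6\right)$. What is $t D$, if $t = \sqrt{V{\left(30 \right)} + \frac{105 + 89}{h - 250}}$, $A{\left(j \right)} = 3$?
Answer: $\frac{27 \sqrt{4706}}{14} \approx 132.3$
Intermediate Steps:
$W = 54$
$V{\left(N \right)} = -5 + N$
$h = 54$
$t = \frac{\sqrt{4706}}{14}$ ($t = \sqrt{\left(-5 + 30\right) + \frac{105 + 89}{54 - 250}} = \sqrt{25 + \frac{194}{-196}} = \sqrt{25 + 194 \left(- \frac{1}{196}\right)} = \sqrt{25 - \frac{97}{98}} = \sqrt{\frac{2353}{98}} = \frac{\sqrt{4706}}{14} \approx 4.9$)
$D = 27$ ($D = 24 + 3 = 27$)
$t D = \frac{\sqrt{4706}}{14} \cdot 27 = \frac{27 \sqrt{4706}}{14}$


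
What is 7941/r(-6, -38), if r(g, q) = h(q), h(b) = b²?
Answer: 7941/1444 ≈ 5.4993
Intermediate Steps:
r(g, q) = q²
7941/r(-6, -38) = 7941/((-38)²) = 7941/1444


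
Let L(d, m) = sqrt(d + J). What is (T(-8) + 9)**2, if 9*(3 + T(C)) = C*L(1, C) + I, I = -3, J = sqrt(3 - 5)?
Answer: (51 - 8*sqrt(1 + I*sqrt(2)))**2/81 ≈ 21.127 - 4.9774*I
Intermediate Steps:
J = I*sqrt(2) (J = sqrt(-2) = I*sqrt(2) ≈ 1.4142*I)
L(d, m) = sqrt(d + I*sqrt(2))
T(C) = -10/3 + C*sqrt(1 + I*sqrt(2))/9 (T(C) = -3 + (C*sqrt(1 + I*sqrt(2)) - 3)/9 = -3 + (-3 + C*sqrt(1 + I*sqrt(2)))/9 = -3 + (-1/3 + C*sqrt(1 + I*sqrt(2))/9) = -10/3 + C*sqrt(1 + I*sqrt(2))/9)
(T(-8) + 9)**2 = ((-10/3 + (1/9)*(-8)*sqrt(1 + I*sqrt(2))) + 9)**2 = ((-10/3 - 8*sqrt(1 + I*sqrt(2))/9) + 9)**2 = (17/3 - 8*sqrt(1 + I*sqrt(2))/9)**2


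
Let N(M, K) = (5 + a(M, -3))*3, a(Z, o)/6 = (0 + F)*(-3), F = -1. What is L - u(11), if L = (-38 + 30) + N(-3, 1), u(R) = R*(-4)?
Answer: 105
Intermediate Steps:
a(Z, o) = 18 (a(Z, o) = 6*((0 - 1)*(-3)) = 6*(-1*(-3)) = 6*3 = 18)
u(R) = -4*R
N(M, K) = 69 (N(M, K) = (5 + 18)*3 = 23*3 = 69)
L = 61 (L = (-38 + 30) + 69 = -8 + 69 = 61)
L - u(11) = 61 - (-4)*11 = 61 - 1*(-44) = 61 + 44 = 105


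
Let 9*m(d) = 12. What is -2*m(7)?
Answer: -8/3 ≈ -2.6667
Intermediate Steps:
m(d) = 4/3 (m(d) = (1/9)*12 = 4/3)
-2*m(7) = -2*4/3 = -8/3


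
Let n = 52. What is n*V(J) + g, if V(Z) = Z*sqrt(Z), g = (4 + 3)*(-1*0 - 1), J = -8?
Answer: -7 - 832*I*sqrt(2) ≈ -7.0 - 1176.6*I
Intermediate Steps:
g = -7 (g = 7*(0 - 1) = 7*(-1) = -7)
V(Z) = Z**(3/2)
n*V(J) + g = 52*(-8)**(3/2) - 7 = 52*(-16*I*sqrt(2)) - 7 = -832*I*sqrt(2) - 7 = -7 - 832*I*sqrt(2)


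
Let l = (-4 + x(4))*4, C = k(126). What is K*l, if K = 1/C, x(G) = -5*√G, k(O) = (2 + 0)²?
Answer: -14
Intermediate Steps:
k(O) = 4 (k(O) = 2² = 4)
C = 4
K = ¼ (K = 1/4 = ¼ ≈ 0.25000)
l = -56 (l = (-4 - 5*√4)*4 = (-4 - 5*2)*4 = (-4 - 10)*4 = -14*4 = -56)
K*l = (¼)*(-56) = -14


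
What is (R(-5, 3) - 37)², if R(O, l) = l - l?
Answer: 1369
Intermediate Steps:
R(O, l) = 0
(R(-5, 3) - 37)² = (0 - 37)² = (-37)² = 1369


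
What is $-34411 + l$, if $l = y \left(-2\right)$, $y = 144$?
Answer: $-34699$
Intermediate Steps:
$l = -288$ ($l = 144 \left(-2\right) = -288$)
$-34411 + l = -34411 - 288 = -34699$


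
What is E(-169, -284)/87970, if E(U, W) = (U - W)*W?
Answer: -3266/8797 ≈ -0.37126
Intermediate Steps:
E(U, W) = W*(U - W)
E(-169, -284)/87970 = -284*(-169 - 1*(-284))/87970 = -284*(-169 + 284)*(1/87970) = -284*115*(1/87970) = -32660*1/87970 = -3266/8797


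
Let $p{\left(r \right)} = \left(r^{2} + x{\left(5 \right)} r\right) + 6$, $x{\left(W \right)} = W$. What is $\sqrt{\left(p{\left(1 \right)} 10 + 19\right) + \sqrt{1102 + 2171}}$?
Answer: $\sqrt{139 + \sqrt{3273}} \approx 14.008$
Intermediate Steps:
$p{\left(r \right)} = 6 + r^{2} + 5 r$ ($p{\left(r \right)} = \left(r^{2} + 5 r\right) + 6 = 6 + r^{2} + 5 r$)
$\sqrt{\left(p{\left(1 \right)} 10 + 19\right) + \sqrt{1102 + 2171}} = \sqrt{\left(\left(6 + 1^{2} + 5 \cdot 1\right) 10 + 19\right) + \sqrt{1102 + 2171}} = \sqrt{\left(\left(6 + 1 + 5\right) 10 + 19\right) + \sqrt{3273}} = \sqrt{\left(12 \cdot 10 + 19\right) + \sqrt{3273}} = \sqrt{\left(120 + 19\right) + \sqrt{3273}} = \sqrt{139 + \sqrt{3273}}$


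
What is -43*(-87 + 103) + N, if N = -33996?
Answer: -34684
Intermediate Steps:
-43*(-87 + 103) + N = -43*(-87 + 103) - 33996 = -43*16 - 33996 = -688 - 33996 = -34684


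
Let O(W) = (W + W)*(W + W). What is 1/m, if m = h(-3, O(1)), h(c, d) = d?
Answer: ¼ ≈ 0.25000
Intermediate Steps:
O(W) = 4*W² (O(W) = (2*W)*(2*W) = 4*W²)
m = 4 (m = 4*1² = 4*1 = 4)
1/m = 1/4 = ¼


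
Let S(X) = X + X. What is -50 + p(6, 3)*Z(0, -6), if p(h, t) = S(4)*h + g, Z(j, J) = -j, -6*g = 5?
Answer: -50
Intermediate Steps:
g = -⅚ (g = -⅙*5 = -⅚ ≈ -0.83333)
S(X) = 2*X
p(h, t) = -⅚ + 8*h (p(h, t) = (2*4)*h - ⅚ = 8*h - ⅚ = -⅚ + 8*h)
-50 + p(6, 3)*Z(0, -6) = -50 + (-⅚ + 8*6)*(-1*0) = -50 + (-⅚ + 48)*0 = -50 + (283/6)*0 = -50 + 0 = -50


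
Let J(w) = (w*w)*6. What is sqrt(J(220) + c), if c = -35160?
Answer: 6*sqrt(7090) ≈ 505.21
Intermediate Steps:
J(w) = 6*w**2 (J(w) = w**2*6 = 6*w**2)
sqrt(J(220) + c) = sqrt(6*220**2 - 35160) = sqrt(6*48400 - 35160) = sqrt(290400 - 35160) = sqrt(255240) = 6*sqrt(7090)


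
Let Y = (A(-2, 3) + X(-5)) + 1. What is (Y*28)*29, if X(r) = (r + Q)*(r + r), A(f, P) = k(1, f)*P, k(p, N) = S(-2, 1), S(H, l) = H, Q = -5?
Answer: 77140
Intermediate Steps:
k(p, N) = -2
A(f, P) = -2*P
X(r) = 2*r*(-5 + r) (X(r) = (r - 5)*(r + r) = (-5 + r)*(2*r) = 2*r*(-5 + r))
Y = 95 (Y = (-2*3 + 2*(-5)*(-5 - 5)) + 1 = (-6 + 2*(-5)*(-10)) + 1 = (-6 + 100) + 1 = 94 + 1 = 95)
(Y*28)*29 = (95*28)*29 = 2660*29 = 77140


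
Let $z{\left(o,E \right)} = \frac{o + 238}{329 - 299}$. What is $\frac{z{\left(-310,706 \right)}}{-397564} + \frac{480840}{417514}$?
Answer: $\frac{119478547371}{103742834935} \approx 1.1517$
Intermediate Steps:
$z{\left(o,E \right)} = \frac{119}{15} + \frac{o}{30}$ ($z{\left(o,E \right)} = \frac{238 + o}{30} = \left(238 + o\right) \frac{1}{30} = \frac{119}{15} + \frac{o}{30}$)
$\frac{z{\left(-310,706 \right)}}{-397564} + \frac{480840}{417514} = \frac{\frac{119}{15} + \frac{1}{30} \left(-310\right)}{-397564} + \frac{480840}{417514} = \left(\frac{119}{15} - \frac{31}{3}\right) \left(- \frac{1}{397564}\right) + 480840 \cdot \frac{1}{417514} = \left(- \frac{12}{5}\right) \left(- \frac{1}{397564}\right) + \frac{240420}{208757} = \frac{3}{496955} + \frac{240420}{208757} = \frac{119478547371}{103742834935}$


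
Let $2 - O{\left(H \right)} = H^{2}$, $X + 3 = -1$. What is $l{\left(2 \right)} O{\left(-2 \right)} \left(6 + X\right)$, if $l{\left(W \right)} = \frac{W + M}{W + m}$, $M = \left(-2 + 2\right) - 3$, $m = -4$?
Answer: $-2$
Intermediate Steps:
$X = -4$ ($X = -3 - 1 = -4$)
$O{\left(H \right)} = 2 - H^{2}$
$M = -3$ ($M = 0 - 3 = -3$)
$l{\left(W \right)} = \frac{-3 + W}{-4 + W}$ ($l{\left(W \right)} = \frac{W - 3}{W - 4} = \frac{-3 + W}{-4 + W}$)
$l{\left(2 \right)} O{\left(-2 \right)} \left(6 + X\right) = \frac{-3 + 2}{-4 + 2} \left(2 - \left(-2\right)^{2}\right) \left(6 - 4\right) = \frac{1}{-2} \left(-1\right) \left(2 - 4\right) 2 = \left(- \frac{1}{2}\right) \left(-1\right) \left(2 - 4\right) 2 = \frac{\left(-2\right) 2}{2} = \frac{1}{2} \left(-4\right) = -2$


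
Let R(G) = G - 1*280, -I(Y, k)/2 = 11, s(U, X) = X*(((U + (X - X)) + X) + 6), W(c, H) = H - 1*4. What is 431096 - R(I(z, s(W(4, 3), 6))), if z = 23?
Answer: 431398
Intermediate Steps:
W(c, H) = -4 + H (W(c, H) = H - 4 = -4 + H)
s(U, X) = X*(6 + U + X) (s(U, X) = X*(((U + 0) + X) + 6) = X*((U + X) + 6) = X*(6 + U + X))
I(Y, k) = -22 (I(Y, k) = -2*11 = -22)
R(G) = -280 + G (R(G) = G - 280 = -280 + G)
431096 - R(I(z, s(W(4, 3), 6))) = 431096 - (-280 - 22) = 431096 - 1*(-302) = 431096 + 302 = 431398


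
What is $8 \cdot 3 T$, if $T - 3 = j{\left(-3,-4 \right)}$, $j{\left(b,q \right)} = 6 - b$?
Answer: $288$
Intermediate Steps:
$T = 12$ ($T = 3 + \left(6 - -3\right) = 3 + \left(6 + 3\right) = 3 + 9 = 12$)
$8 \cdot 3 T = 8 \cdot 3 \cdot 12 = 24 \cdot 12 = 288$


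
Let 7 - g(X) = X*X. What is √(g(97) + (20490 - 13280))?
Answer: 4*I*√137 ≈ 46.819*I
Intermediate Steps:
g(X) = 7 - X² (g(X) = 7 - X*X = 7 - X²)
√(g(97) + (20490 - 13280)) = √((7 - 1*97²) + (20490 - 13280)) = √((7 - 1*9409) + 7210) = √((7 - 9409) + 7210) = √(-9402 + 7210) = √(-2192) = 4*I*√137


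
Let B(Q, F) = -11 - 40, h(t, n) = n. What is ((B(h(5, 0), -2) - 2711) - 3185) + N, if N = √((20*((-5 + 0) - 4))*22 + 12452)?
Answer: -5947 + 2*√2123 ≈ -5854.9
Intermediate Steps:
B(Q, F) = -51
N = 2*√2123 (N = √((20*(-5 - 4))*22 + 12452) = √((20*(-9))*22 + 12452) = √(-180*22 + 12452) = √(-3960 + 12452) = √8492 = 2*√2123 ≈ 92.152)
((B(h(5, 0), -2) - 2711) - 3185) + N = ((-51 - 2711) - 3185) + 2*√2123 = (-2762 - 3185) + 2*√2123 = -5947 + 2*√2123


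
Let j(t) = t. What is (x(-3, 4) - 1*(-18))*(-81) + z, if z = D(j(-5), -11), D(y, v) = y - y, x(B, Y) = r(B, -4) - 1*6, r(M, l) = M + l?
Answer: -405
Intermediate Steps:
x(B, Y) = -10 + B (x(B, Y) = (B - 4) - 1*6 = (-4 + B) - 6 = -10 + B)
D(y, v) = 0
z = 0
(x(-3, 4) - 1*(-18))*(-81) + z = ((-10 - 3) - 1*(-18))*(-81) + 0 = (-13 + 18)*(-81) + 0 = 5*(-81) + 0 = -405 + 0 = -405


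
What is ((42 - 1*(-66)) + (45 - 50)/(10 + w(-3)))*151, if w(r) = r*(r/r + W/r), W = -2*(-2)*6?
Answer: 504793/31 ≈ 16284.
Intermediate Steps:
W = 24 (W = 4*6 = 24)
w(r) = r*(1 + 24/r) (w(r) = r*(r/r + 24/r) = r*(1 + 24/r))
((42 - 1*(-66)) + (45 - 50)/(10 + w(-3)))*151 = ((42 - 1*(-66)) + (45 - 50)/(10 + (24 - 3)))*151 = ((42 + 66) - 5/(10 + 21))*151 = (108 - 5/31)*151 = (3343/31)*151 = 504793/31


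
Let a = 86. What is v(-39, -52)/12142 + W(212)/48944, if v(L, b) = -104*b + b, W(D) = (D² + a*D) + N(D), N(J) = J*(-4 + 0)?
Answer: 699815/408158 ≈ 1.7146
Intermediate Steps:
N(J) = -4*J (N(J) = J*(-4) = -4*J)
W(D) = D² + 82*D (W(D) = (D² + 86*D) - 4*D = D² + 82*D)
v(L, b) = -103*b
v(-39, -52)/12142 + W(212)/48944 = -103*(-52)/12142 + (212*(82 + 212))/48944 = 5356*(1/12142) + (212*294)*(1/48944) = 206/467 + 62328*(1/48944) = 206/467 + 1113/874 = 699815/408158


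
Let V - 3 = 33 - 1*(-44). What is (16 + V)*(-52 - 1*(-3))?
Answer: -4704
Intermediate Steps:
V = 80 (V = 3 + (33 - 1*(-44)) = 3 + (33 + 44) = 3 + 77 = 80)
(16 + V)*(-52 - 1*(-3)) = (16 + 80)*(-52 - 1*(-3)) = 96*(-52 + 3) = 96*(-49) = -4704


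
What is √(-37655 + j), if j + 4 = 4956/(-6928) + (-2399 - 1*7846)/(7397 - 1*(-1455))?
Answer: I*√34580319404375661/958229 ≈ 194.06*I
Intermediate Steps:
j = -5627414/958229 (j = -4 + (4956/(-6928) + (-2399 - 1*7846)/(7397 - 1*(-1455))) = -4 + (4956*(-1/6928) + (-2399 - 7846)/(7397 + 1455)) = -4 + (-1239/1732 - 10245/8852) = -4 - 1794498/958229 = -5627414/958229 ≈ -5.8727)
√(-37655 + j) = √(-37655 - 5627414/958229) = √(-36087740409/958229) = I*√34580319404375661/958229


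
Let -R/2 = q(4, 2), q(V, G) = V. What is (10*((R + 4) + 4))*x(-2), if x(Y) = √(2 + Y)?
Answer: 0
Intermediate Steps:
R = -8 (R = -2*4 = -8)
(10*((R + 4) + 4))*x(-2) = (10*((-8 + 4) + 4))*√(2 - 2) = (10*(-4 + 4))*√0 = (10*0)*0 = 0*0 = 0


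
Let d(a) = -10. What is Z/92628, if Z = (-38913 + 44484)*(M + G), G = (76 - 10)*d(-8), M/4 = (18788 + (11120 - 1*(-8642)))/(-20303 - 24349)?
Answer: -764065745/19148266 ≈ -39.903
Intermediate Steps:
M = -12850/3721 (M = 4*((18788 + (11120 - 1*(-8642)))/(-20303 - 24349)) = 4*((18788 + (11120 + 8642))/(-44652)) = 4*((18788 + 19762)*(-1/44652)) = 4*(38550*(-1/44652)) = 4*(-6425/7442) = -12850/3721 ≈ -3.4534)
G = -660 (G = (76 - 10)*(-10) = 66*(-10) = -660)
Z = -13753183410/3721 (Z = (-38913 + 44484)*(-12850/3721 - 660) = 5571*(-2468710/3721) = -13753183410/3721 ≈ -3.6961e+6)
Z/92628 = -13753183410/3721/92628 = -13753183410/3721*1/92628 = -764065745/19148266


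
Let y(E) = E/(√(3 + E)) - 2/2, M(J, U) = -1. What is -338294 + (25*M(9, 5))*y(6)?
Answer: -338319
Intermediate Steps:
y(E) = -1 + E/√(3 + E) (y(E) = E/√(3 + E) - 2*½ = E/√(3 + E) - 1 = -1 + E/√(3 + E))
-338294 + (25*M(9, 5))*y(6) = -338294 + (25*(-1))*(-1 + 6/√(3 + 6)) = -338294 - 25*(-1 + 6/√9) = -338294 - 25*(-1 + 6*(⅓)) = -338294 - 25*(-1 + 2) = -338294 - 25*1 = -338294 - 25 = -338319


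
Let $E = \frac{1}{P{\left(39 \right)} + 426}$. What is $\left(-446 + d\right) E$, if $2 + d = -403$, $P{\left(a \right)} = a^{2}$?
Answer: $- \frac{851}{1947} \approx -0.43708$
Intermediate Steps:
$d = -405$ ($d = -2 - 403 = -405$)
$E = \frac{1}{1947}$ ($E = \frac{1}{39^{2} + 426} = \frac{1}{1521 + 426} = \frac{1}{1947} \approx 0.00051361$)
$\left(-446 + d\right) E = \left(-446 - 405\right) \frac{1}{1947} = \left(-851\right) \frac{1}{1947} = - \frac{851}{1947}$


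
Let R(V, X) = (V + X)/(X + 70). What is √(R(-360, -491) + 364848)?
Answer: √64666382639/421 ≈ 604.03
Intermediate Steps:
R(V, X) = (V + X)/(70 + X)
√(R(-360, -491) + 364848) = √((-360 - 491)/(70 - 491) + 364848) = √(-851/(-421) + 364848) = √(-1/421*(-851) + 364848) = √(851/421 + 364848) = √(153601859/421) = √64666382639/421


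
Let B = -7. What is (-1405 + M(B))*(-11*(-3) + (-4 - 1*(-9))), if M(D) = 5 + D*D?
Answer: -51338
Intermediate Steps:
M(D) = 5 + D²
(-1405 + M(B))*(-11*(-3) + (-4 - 1*(-9))) = (-1405 + (5 + (-7)²))*(-11*(-3) + (-4 - 1*(-9))) = (-1405 + (5 + 49))*(33 + (-4 + 9)) = (-1405 + 54)*(33 + 5) = -1351*38 = -51338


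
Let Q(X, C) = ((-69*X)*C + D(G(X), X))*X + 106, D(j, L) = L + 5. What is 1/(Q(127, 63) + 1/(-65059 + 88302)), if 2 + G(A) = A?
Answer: -23243/1629238840998 ≈ -1.4266e-8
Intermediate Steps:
G(A) = -2 + A
D(j, L) = 5 + L
Q(X, C) = 106 + X*(5 + X - 69*C*X) (Q(X, C) = ((-69*X)*C + (5 + X))*X + 106 = (-69*C*X + (5 + X))*X + 106 = (5 + X - 69*C*X)*X + 106 = X*(5 + X - 69*C*X) + 106 = 106 + X*(5 + X - 69*C*X))
1/(Q(127, 63) + 1/(-65059 + 88302)) = 1/((106 + 127*(5 + 127) - 69*63*127²) + 1/(-65059 + 88302)) = 1/((106 + 127*132 - 69*63*16129) + 1/23243) = 1/((106 + 16764 - 70112763) + 1/23243) = 1/(-70095893 + 1/23243) = 1/(-1629238840998/23243) = -23243/1629238840998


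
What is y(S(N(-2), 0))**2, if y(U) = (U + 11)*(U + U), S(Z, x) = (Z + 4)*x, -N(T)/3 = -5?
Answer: 0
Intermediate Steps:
N(T) = 15 (N(T) = -3*(-5) = 15)
S(Z, x) = x*(4 + Z) (S(Z, x) = (4 + Z)*x = x*(4 + Z))
y(U) = 2*U*(11 + U) (y(U) = (11 + U)*(2*U) = 2*U*(11 + U))
y(S(N(-2), 0))**2 = (2*(0*(4 + 15))*(11 + 0*(4 + 15)))**2 = (2*(0*19)*(11 + 0*19))**2 = (2*0*(11 + 0))**2 = (2*0*11)**2 = 0**2 = 0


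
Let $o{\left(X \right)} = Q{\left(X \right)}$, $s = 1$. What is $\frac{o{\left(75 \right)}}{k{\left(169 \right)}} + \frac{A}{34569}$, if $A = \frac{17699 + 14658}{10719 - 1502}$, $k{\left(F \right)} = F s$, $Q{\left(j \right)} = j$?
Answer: $\frac{1838627216}{4142092149} \approx 0.44389$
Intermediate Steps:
$k{\left(F \right)} = F$ ($k{\left(F \right)} = F 1 = F$)
$o{\left(X \right)} = X$
$A = \frac{2489}{709}$ ($A = \frac{32357}{9217} = 32357 \cdot \frac{1}{9217} = \frac{2489}{709} \approx 3.5106$)
$\frac{o{\left(75 \right)}}{k{\left(169 \right)}} + \frac{A}{34569} = \frac{75}{169} + \frac{2489}{709 \cdot 34569} = 75 \cdot \frac{1}{169} + \frac{2489}{709} \cdot \frac{1}{34569} = \frac{75}{169} + \frac{2489}{24509421} = \frac{1838627216}{4142092149}$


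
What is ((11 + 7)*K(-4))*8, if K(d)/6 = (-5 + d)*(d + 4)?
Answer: 0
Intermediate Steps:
K(d) = 6*(-5 + d)*(4 + d) (K(d) = 6*((-5 + d)*(d + 4)) = 6*((-5 + d)*(4 + d)) = 6*(-5 + d)*(4 + d))
((11 + 7)*K(-4))*8 = ((11 + 7)*(-120 - 6*(-4) + 6*(-4)²))*8 = (18*(-120 + 24 + 6*16))*8 = (18*(-120 + 24 + 96))*8 = (18*0)*8 = 0*8 = 0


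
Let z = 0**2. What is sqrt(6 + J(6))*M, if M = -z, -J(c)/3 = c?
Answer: 0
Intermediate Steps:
J(c) = -3*c
z = 0
M = 0 (M = -1*0 = 0)
sqrt(6 + J(6))*M = sqrt(6 - 3*6)*0 = sqrt(6 - 18)*0 = sqrt(-12)*0 = (2*I*sqrt(3))*0 = 0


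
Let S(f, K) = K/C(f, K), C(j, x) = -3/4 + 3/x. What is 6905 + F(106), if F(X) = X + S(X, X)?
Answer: 1050211/153 ≈ 6864.1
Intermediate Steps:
C(j, x) = -3/4 + 3/x (C(j, x) = -3*1/4 + 3/x = -3/4 + 3/x)
S(f, K) = K/(-3/4 + 3/K)
F(X) = X - 4*X**2/(-12 + 3*X)
6905 + F(106) = 6905 + (1/3)*106*(-12 - 1*106)/(-4 + 106) = 6905 + (1/3)*106*(-12 - 106)/102 = 6905 + (1/3)*106*(1/102)*(-118) = 6905 - 6254/153 = 1050211/153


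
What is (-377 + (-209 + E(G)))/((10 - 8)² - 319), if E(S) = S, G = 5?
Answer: 83/45 ≈ 1.8444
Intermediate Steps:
(-377 + (-209 + E(G)))/((10 - 8)² - 319) = (-377 + (-209 + 5))/((10 - 8)² - 319) = (-377 - 204)/(2² - 319) = -581/(4 - 319) = -581/(-315) = -581*(-1/315) = 83/45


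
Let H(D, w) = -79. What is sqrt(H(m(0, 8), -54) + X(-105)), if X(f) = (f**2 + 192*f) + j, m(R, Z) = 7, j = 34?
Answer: 6*I*sqrt(255) ≈ 95.812*I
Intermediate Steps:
X(f) = 34 + f**2 + 192*f (X(f) = (f**2 + 192*f) + 34 = 34 + f**2 + 192*f)
sqrt(H(m(0, 8), -54) + X(-105)) = sqrt(-79 + (34 + (-105)**2 + 192*(-105))) = sqrt(-79 + (34 + 11025 - 20160)) = sqrt(-79 - 9101) = sqrt(-9180) = 6*I*sqrt(255)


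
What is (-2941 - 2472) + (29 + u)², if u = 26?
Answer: -2388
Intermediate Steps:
(-2941 - 2472) + (29 + u)² = (-2941 - 2472) + (29 + 26)² = -5413 + 55² = -5413 + 3025 = -2388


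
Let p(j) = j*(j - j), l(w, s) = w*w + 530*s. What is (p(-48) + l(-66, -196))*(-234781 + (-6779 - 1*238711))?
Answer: 47798491004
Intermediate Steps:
l(w, s) = w**2 + 530*s
p(j) = 0 (p(j) = j*0 = 0)
(p(-48) + l(-66, -196))*(-234781 + (-6779 - 1*238711)) = (0 + ((-66)**2 + 530*(-196)))*(-234781 + (-6779 - 1*238711)) = (0 + (4356 - 103880))*(-234781 + (-6779 - 238711)) = (0 - 99524)*(-234781 - 245490) = -99524*(-480271) = 47798491004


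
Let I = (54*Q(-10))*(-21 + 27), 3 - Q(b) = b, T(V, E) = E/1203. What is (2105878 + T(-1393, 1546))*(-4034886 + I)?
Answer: -3403733265551240/401 ≈ -8.4881e+12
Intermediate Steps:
T(V, E) = E/1203 (T(V, E) = E*(1/1203) = E/1203)
Q(b) = 3 - b
I = 4212 (I = (54*(3 - 1*(-10)))*(-21 + 27) = (54*(3 + 10))*6 = (54*13)*6 = 702*6 = 4212)
(2105878 + T(-1393, 1546))*(-4034886 + I) = (2105878 + (1/1203)*1546)*(-4034886 + 4212) = (2105878 + 1546/1203)*(-4030674) = (2533372780/1203)*(-4030674) = -3403733265551240/401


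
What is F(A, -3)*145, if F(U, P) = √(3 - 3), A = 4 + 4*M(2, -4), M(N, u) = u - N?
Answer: 0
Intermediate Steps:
A = -20 (A = 4 + 4*(-4 - 1*2) = 4 + 4*(-4 - 2) = 4 + 4*(-6) = 4 - 24 = -20)
F(U, P) = 0 (F(U, P) = √0 = 0)
F(A, -3)*145 = 0*145 = 0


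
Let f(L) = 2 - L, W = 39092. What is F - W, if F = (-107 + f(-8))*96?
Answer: -48404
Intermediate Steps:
F = -9312 (F = (-107 + (2 - 1*(-8)))*96 = (-107 + (2 + 8))*96 = (-107 + 10)*96 = -97*96 = -9312)
F - W = -9312 - 1*39092 = -9312 - 39092 = -48404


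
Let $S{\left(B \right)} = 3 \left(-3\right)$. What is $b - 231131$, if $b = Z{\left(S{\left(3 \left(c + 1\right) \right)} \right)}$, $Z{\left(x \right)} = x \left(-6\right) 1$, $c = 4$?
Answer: $-231077$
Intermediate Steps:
$S{\left(B \right)} = -9$
$Z{\left(x \right)} = - 6 x$ ($Z{\left(x \right)} = - 6 x 1 = - 6 x$)
$b = 54$ ($b = \left(-6\right) \left(-9\right) = 54$)
$b - 231131 = 54 - 231131 = -231077$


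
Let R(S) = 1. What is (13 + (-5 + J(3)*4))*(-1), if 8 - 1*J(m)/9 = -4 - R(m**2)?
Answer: -476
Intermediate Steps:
J(m) = 117 (J(m) = 72 - 9*(-4 - 1*1) = 72 - 9*(-4 - 1) = 72 - 9*(-5) = 72 + 45 = 117)
(13 + (-5 + J(3)*4))*(-1) = (13 + (-5 + 117*4))*(-1) = (13 + (-5 + 468))*(-1) = (13 + 463)*(-1) = 476*(-1) = -476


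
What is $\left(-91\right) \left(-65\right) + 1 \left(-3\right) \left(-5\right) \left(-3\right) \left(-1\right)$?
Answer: $5960$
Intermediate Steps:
$\left(-91\right) \left(-65\right) + 1 \left(-3\right) \left(-5\right) \left(-3\right) \left(-1\right) = 5915 - 3 \cdot 15 \left(-1\right) = 5915 - -45 = 5915 + 45 = 5960$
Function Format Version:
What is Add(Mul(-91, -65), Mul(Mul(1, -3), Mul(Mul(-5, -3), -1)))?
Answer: 5960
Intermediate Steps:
Add(Mul(-91, -65), Mul(Mul(1, -3), Mul(Mul(-5, -3), -1))) = Add(5915, Mul(-3, Mul(15, -1))) = Add(5915, Mul(-3, -15)) = Add(5915, 45) = 5960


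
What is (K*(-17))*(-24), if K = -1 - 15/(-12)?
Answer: 102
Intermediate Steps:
K = ¼ (K = -1 - 15*(-1/12) = -1 + 5/4 = ¼ ≈ 0.25000)
(K*(-17))*(-24) = ((¼)*(-17))*(-24) = -17/4*(-24) = 102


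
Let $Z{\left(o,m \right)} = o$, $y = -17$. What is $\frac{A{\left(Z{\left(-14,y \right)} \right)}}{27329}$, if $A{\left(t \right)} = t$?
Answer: $- \frac{14}{27329} \approx -0.00051228$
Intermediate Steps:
$\frac{A{\left(Z{\left(-14,y \right)} \right)}}{27329} = - \frac{14}{27329}$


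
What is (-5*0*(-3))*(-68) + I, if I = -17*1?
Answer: -17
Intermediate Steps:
I = -17
(-5*0*(-3))*(-68) + I = (-5*0*(-3))*(-68) - 17 = (0*(-3))*(-68) - 17 = 0*(-68) - 17 = 0 - 17 = -17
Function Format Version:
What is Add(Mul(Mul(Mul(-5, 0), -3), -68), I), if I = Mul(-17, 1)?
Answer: -17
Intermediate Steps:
I = -17
Add(Mul(Mul(Mul(-5, 0), -3), -68), I) = Add(Mul(Mul(Mul(-5, 0), -3), -68), -17) = Add(Mul(Mul(0, -3), -68), -17) = Add(Mul(0, -68), -17) = Add(0, -17) = -17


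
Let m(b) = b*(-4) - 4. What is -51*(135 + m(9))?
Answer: -4845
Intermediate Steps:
m(b) = -4 - 4*b (m(b) = -4*b - 4 = -4 - 4*b)
-51*(135 + m(9)) = -51*(135 + (-4 - 4*9)) = -51*(135 + (-4 - 36)) = -51*(135 - 40) = -51*95 = -4845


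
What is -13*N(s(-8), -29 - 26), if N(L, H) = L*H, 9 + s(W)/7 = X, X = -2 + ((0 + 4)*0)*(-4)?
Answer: -55055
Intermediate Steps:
X = -2 (X = -2 + (4*0)*(-4) = -2 + 0*(-4) = -2 + 0 = -2)
s(W) = -77 (s(W) = -63 + 7*(-2) = -63 - 14 = -77)
N(L, H) = H*L
-13*N(s(-8), -29 - 26) = -13*(-29 - 26)*(-77) = -(-715)*(-77) = -13*4235 = -55055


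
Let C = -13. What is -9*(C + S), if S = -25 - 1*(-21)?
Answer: 153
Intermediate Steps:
S = -4 (S = -25 + 21 = -4)
-9*(C + S) = -9*(-13 - 4) = -9*(-17) = 153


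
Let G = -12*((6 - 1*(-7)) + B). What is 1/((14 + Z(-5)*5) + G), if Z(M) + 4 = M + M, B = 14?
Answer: -1/380 ≈ -0.0026316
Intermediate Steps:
Z(M) = -4 + 2*M (Z(M) = -4 + (M + M) = -4 + 2*M)
G = -324 (G = -12*((6 - 1*(-7)) + 14) = -12*((6 + 7) + 14) = -12*(13 + 14) = -12*27 = -324)
1/((14 + Z(-5)*5) + G) = 1/((14 + (-4 + 2*(-5))*5) - 324) = 1/((14 + (-4 - 10)*5) - 324) = 1/((14 - 14*5) - 324) = 1/((14 - 70) - 324) = 1/(-56 - 324) = 1/(-380) = -1/380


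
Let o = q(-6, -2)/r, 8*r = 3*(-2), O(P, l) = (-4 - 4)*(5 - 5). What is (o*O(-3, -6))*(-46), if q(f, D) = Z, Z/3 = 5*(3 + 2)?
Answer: 0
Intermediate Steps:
O(P, l) = 0 (O(P, l) = -8*0 = 0)
r = -¾ (r = (3*(-2))/8 = (⅛)*(-6) = -¾ ≈ -0.75000)
Z = 75 (Z = 3*(5*(3 + 2)) = 3*(5*5) = 3*25 = 75)
q(f, D) = 75
o = -100 (o = 75/(-¾) = 75*(-4/3) = -100)
(o*O(-3, -6))*(-46) = -100*0*(-46) = 0*(-46) = 0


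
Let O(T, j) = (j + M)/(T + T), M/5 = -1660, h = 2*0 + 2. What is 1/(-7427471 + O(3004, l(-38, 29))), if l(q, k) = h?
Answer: -3004/22312127033 ≈ -1.3464e-7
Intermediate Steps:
h = 2 (h = 0 + 2 = 2)
M = -8300 (M = 5*(-1660) = -8300)
l(q, k) = 2
O(T, j) = (-8300 + j)/(2*T) (O(T, j) = (j - 8300)/(T + T) = (-8300 + j)/((2*T)) = (-8300 + j)*(1/(2*T)) = (-8300 + j)/(2*T))
1/(-7427471 + O(3004, l(-38, 29))) = 1/(-7427471 + (1/2)*(-8300 + 2)/3004) = 1/(-7427471 + (1/2)*(1/3004)*(-8298)) = 1/(-7427471 - 4149/3004) = 1/(-22312127033/3004) = -3004/22312127033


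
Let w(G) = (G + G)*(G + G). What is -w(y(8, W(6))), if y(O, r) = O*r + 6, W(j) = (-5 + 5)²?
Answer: -144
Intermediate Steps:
W(j) = 0 (W(j) = 0² = 0)
y(O, r) = 6 + O*r
w(G) = 4*G² (w(G) = (2*G)*(2*G) = 4*G²)
-w(y(8, W(6))) = -4*(6 + 8*0)² = -4*(6 + 0)² = -4*6² = -4*36 = -1*144 = -144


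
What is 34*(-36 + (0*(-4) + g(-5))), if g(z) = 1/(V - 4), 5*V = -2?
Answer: -13549/11 ≈ -1231.7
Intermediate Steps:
V = -2/5 (V = (1/5)*(-2) = -2/5 ≈ -0.40000)
g(z) = -5/22 (g(z) = 1/(-2/5 - 4) = 1/(-22/5) = -5/22)
34*(-36 + (0*(-4) + g(-5))) = 34*(-36 + (0*(-4) - 5/22)) = 34*(-36 + (0 - 5/22)) = 34*(-36 - 5/22) = 34*(-797/22) = -13549/11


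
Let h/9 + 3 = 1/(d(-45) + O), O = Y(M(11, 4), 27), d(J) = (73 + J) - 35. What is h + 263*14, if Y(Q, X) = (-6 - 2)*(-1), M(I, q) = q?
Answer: 3664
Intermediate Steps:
d(J) = 38 + J
Y(Q, X) = 8 (Y(Q, X) = -8*(-1) = 8)
O = 8
h = -18 (h = -27 + 9/((38 - 45) + 8) = -27 + 9/(-7 + 8) = -27 + 9/1 = -27 + 9*1 = -27 + 9 = -18)
h + 263*14 = -18 + 263*14 = -18 + 3682 = 3664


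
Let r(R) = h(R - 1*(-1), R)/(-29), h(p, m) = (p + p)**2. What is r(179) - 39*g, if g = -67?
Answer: -53823/29 ≈ -1856.0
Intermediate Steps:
h(p, m) = 4*p**2 (h(p, m) = (2*p)**2 = 4*p**2)
r(R) = -4*(1 + R)**2/29 (r(R) = (4*(R - 1*(-1))**2)/(-29) = (4*(R + 1)**2)*(-1/29) = (4*(1 + R)**2)*(-1/29) = -4*(1 + R)**2/29)
r(179) - 39*g = -4*(1 + 179)**2/29 - 39*(-67) = -4/29*180**2 - 1*(-2613) = -4/29*32400 + 2613 = -129600/29 + 2613 = -53823/29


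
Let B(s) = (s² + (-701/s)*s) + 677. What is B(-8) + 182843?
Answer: 182883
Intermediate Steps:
B(s) = -24 + s² (B(s) = (s² - 701) + 677 = (-701 + s²) + 677 = -24 + s²)
B(-8) + 182843 = (-24 + (-8)²) + 182843 = (-24 + 64) + 182843 = 40 + 182843 = 182883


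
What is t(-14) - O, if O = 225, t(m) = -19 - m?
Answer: -230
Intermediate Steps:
t(-14) - O = (-19 - 1*(-14)) - 1*225 = (-19 + 14) - 225 = -5 - 225 = -230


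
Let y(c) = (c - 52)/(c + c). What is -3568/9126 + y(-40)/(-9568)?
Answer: -1142111/2920320 ≈ -0.39109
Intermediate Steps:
y(c) = (-52 + c)/(2*c) (y(c) = (-52 + c)/((2*c)) = (-52 + c)*(1/(2*c)) = (-52 + c)/(2*c))
-3568/9126 + y(-40)/(-9568) = -3568/9126 + ((½)*(-52 - 40)/(-40))/(-9568) = -3568*1/9126 + ((½)*(-1/40)*(-92))*(-1/9568) = -1784/4563 + (23/20)*(-1/9568) = -1784/4563 - 1/8320 = -1142111/2920320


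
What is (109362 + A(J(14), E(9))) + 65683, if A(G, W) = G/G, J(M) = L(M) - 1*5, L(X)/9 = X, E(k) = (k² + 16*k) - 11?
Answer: 175046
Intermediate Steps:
E(k) = -11 + k² + 16*k
L(X) = 9*X
J(M) = -5 + 9*M (J(M) = 9*M - 1*5 = 9*M - 5 = -5 + 9*M)
A(G, W) = 1
(109362 + A(J(14), E(9))) + 65683 = (109362 + 1) + 65683 = 109363 + 65683 = 175046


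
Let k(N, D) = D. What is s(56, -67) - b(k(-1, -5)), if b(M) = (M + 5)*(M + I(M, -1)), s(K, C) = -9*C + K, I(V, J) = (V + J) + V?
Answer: 659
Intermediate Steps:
I(V, J) = J + 2*V (I(V, J) = (J + V) + V = J + 2*V)
s(K, C) = K - 9*C
b(M) = (-1 + 3*M)*(5 + M) (b(M) = (M + 5)*(M + (-1 + 2*M)) = (5 + M)*(-1 + 3*M) = (-1 + 3*M)*(5 + M))
s(56, -67) - b(k(-1, -5)) = (56 - 9*(-67)) - (-5 + 3*(-5)² + 14*(-5)) = (56 + 603) - (-5 + 3*25 - 70) = 659 - (-5 + 75 - 70) = 659 - 1*0 = 659 + 0 = 659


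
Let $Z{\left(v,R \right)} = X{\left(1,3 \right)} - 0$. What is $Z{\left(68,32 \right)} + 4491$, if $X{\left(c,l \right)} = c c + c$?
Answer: $4493$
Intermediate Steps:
$X{\left(c,l \right)} = c + c^{2}$ ($X{\left(c,l \right)} = c^{2} + c = c + c^{2}$)
$Z{\left(v,R \right)} = 2$ ($Z{\left(v,R \right)} = 1 \left(1 + 1\right) - 0 = 1 \cdot 2 + 0 = 2 + 0 = 2$)
$Z{\left(68,32 \right)} + 4491 = 2 + 4491 = 4493$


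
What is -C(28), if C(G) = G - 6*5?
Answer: 2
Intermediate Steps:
C(G) = -30 + G (C(G) = G - 30 = -30 + G)
-C(28) = -(-30 + 28) = -1*(-2) = 2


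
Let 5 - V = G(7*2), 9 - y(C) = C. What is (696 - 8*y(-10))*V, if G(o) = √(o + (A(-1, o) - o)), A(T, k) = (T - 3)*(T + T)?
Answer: 2720 - 1088*√2 ≈ 1181.3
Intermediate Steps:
y(C) = 9 - C
A(T, k) = 2*T*(-3 + T) (A(T, k) = (-3 + T)*(2*T) = 2*T*(-3 + T))
G(o) = 2*√2 (G(o) = √(o + (2*(-1)*(-3 - 1) - o)) = √(o + (2*(-1)*(-4) - o)) = √(o + (8 - o)) = √8 = 2*√2)
V = 5 - 2*√2 ≈ 2.1716
(696 - 8*y(-10))*V = (696 - 8*(9 - 1*(-10)))*(5 - 2*√2) = (696 - 8*(9 + 10))*(5 - 2*√2) = (696 - 8*19)*(5 - 2*√2) = (696 - 152)*(5 - 2*√2) = 544*(5 - 2*√2) = 2720 - 1088*√2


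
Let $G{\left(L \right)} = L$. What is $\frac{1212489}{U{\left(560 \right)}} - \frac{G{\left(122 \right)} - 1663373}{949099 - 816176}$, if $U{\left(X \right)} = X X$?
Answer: $\frac{97537598421}{5954950400} \approx 16.379$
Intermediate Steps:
$U{\left(X \right)} = X^{2}$
$\frac{1212489}{U{\left(560 \right)}} - \frac{G{\left(122 \right)} - 1663373}{949099 - 816176} = \frac{1212489}{560^{2}} - \frac{122 - 1663373}{949099 - 816176} = \frac{1212489}{313600} - - \frac{1663251}{132923} = \frac{1212489}{313600} + \frac{1663251}{132923} = \frac{97537598421}{5954950400}$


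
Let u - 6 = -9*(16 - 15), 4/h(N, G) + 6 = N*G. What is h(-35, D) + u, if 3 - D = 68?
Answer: -6803/2269 ≈ -2.9982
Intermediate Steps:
D = -65 (D = 3 - 1*68 = 3 - 68 = -65)
h(N, G) = 4/(-6 + G*N) (h(N, G) = 4/(-6 + N*G) = 4/(-6 + G*N))
u = -3 (u = 6 - 9*(16 - 15) = 6 - 9*1 = 6 - 9 = -3)
h(-35, D) + u = 4/(-6 - 65*(-35)) - 3 = 4/(-6 + 2275) - 3 = 4/2269 - 3 = -6803/2269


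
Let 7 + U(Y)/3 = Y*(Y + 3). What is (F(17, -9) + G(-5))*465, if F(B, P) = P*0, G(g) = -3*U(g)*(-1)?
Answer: 12555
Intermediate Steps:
U(Y) = -21 + 3*Y*(3 + Y) (U(Y) = -21 + 3*(Y*(Y + 3)) = -21 + 3*(Y*(3 + Y)) = -21 + 3*Y*(3 + Y))
G(g) = -63 + 9*g**2 + 27*g (G(g) = -3*(-21 + 3*g**2 + 9*g)*(-1) = (63 - 27*g - 9*g**2)*(-1) = -63 + 9*g**2 + 27*g)
F(B, P) = 0
(F(17, -9) + G(-5))*465 = (0 + (-63 + 9*(-5)**2 + 27*(-5)))*465 = (0 + (-63 + 9*25 - 135))*465 = (0 + (-63 + 225 - 135))*465 = (0 + 27)*465 = 27*465 = 12555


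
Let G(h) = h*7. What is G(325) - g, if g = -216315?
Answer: 218590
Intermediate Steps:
G(h) = 7*h
G(325) - g = 7*325 - 1*(-216315) = 2275 + 216315 = 218590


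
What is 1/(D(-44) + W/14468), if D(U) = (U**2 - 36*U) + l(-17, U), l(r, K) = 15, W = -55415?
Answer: 14468/51088965 ≈ 0.00028319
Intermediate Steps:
D(U) = 15 + U**2 - 36*U (D(U) = (U**2 - 36*U) + 15 = 15 + U**2 - 36*U)
1/(D(-44) + W/14468) = 1/((15 + (-44)**2 - 36*(-44)) - 55415/14468) = 1/((15 + 1936 + 1584) - 55415*1/14468) = 1/(3535 - 55415/14468) = 1/(51088965/14468) = 14468/51088965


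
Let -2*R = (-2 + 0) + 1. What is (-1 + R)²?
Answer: ¼ ≈ 0.25000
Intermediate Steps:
R = ½ (R = -((-2 + 0) + 1)/2 = -(-2 + 1)/2 = -½*(-1) = ½ ≈ 0.50000)
(-1 + R)² = (-1 + ½)² = (-½)² = ¼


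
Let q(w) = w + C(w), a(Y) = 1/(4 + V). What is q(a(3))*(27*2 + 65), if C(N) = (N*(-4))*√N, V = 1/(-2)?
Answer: 34 - 136*√14/7 ≈ -38.695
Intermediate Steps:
V = -½ ≈ -0.50000
C(N) = -4*N^(3/2) (C(N) = (-4*N)*√N = -4*N^(3/2))
a(Y) = 2/7 (a(Y) = 1/(4 - ½) = 1/(7/2) = 2/7)
q(w) = w - 4*w^(3/2)
q(a(3))*(27*2 + 65) = (2/7 - 8*√14/49)*(27*2 + 65) = (2/7 - 8*√14/49)*(54 + 65) = (2/7 - 8*√14/49)*119 = 34 - 136*√14/7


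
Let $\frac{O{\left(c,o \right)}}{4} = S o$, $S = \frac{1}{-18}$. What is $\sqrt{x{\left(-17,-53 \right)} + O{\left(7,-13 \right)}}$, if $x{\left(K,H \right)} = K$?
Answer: $\frac{i \sqrt{127}}{3} \approx 3.7565 i$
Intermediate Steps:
$S = - \frac{1}{18} \approx -0.055556$
$O{\left(c,o \right)} = - \frac{2 o}{9}$ ($O{\left(c,o \right)} = 4 \left(- \frac{o}{18}\right) = - \frac{2 o}{9}$)
$\sqrt{x{\left(-17,-53 \right)} + O{\left(7,-13 \right)}} = \sqrt{-17 - - \frac{26}{9}} = \sqrt{-17 + \frac{26}{9}} = \sqrt{- \frac{127}{9}} = \frac{i \sqrt{127}}{3}$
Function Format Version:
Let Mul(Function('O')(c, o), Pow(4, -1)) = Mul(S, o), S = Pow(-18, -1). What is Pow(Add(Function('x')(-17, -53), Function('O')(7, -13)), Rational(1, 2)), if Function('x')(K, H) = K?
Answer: Mul(Rational(1, 3), I, Pow(127, Rational(1, 2))) ≈ Mul(3.7565, I)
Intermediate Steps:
S = Rational(-1, 18) ≈ -0.055556
Function('O')(c, o) = Mul(Rational(-2, 9), o) (Function('O')(c, o) = Mul(4, Mul(Rational(-1, 18), o)) = Mul(Rational(-2, 9), o))
Pow(Add(Function('x')(-17, -53), Function('O')(7, -13)), Rational(1, 2)) = Pow(Add(-17, Mul(Rational(-2, 9), -13)), Rational(1, 2)) = Pow(Add(-17, Rational(26, 9)), Rational(1, 2)) = Pow(Rational(-127, 9), Rational(1, 2)) = Mul(Rational(1, 3), I, Pow(127, Rational(1, 2)))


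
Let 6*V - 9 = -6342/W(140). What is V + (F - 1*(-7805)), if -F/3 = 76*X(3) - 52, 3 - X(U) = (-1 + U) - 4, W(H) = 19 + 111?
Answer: 442934/65 ≈ 6814.4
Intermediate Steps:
W(H) = 130
X(U) = 8 - U (X(U) = 3 - ((-1 + U) - 4) = 3 - (-5 + U) = 3 + (5 - U) = 8 - U)
F = -984 (F = -3*(76*(8 - 1*3) - 52) = -3*(76*(8 - 3) - 52) = -3*(76*5 - 52) = -3*(380 - 52) = -3*328 = -984)
V = -431/65 (V = 3/2 + (-6342/130)/6 = 3/2 + (-6342*1/130)/6 = 3/2 + (1/6)*(-3171/65) = 3/2 - 1057/130 = -431/65 ≈ -6.6308)
V + (F - 1*(-7805)) = -431/65 + (-984 - 1*(-7805)) = -431/65 + (-984 + 7805) = -431/65 + 6821 = 442934/65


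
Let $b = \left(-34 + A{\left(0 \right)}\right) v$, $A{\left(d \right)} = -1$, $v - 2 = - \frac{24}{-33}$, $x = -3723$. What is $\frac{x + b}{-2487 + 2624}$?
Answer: $- \frac{42003}{1507} \approx -27.872$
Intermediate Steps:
$v = \frac{30}{11}$ ($v = 2 - \frac{24}{-33} = 2 - - \frac{8}{11} = 2 + \frac{8}{11} = \frac{30}{11} \approx 2.7273$)
$b = - \frac{1050}{11}$ ($b = \left(-34 - 1\right) \frac{30}{11} = \left(-35\right) \frac{30}{11} = - \frac{1050}{11} \approx -95.455$)
$\frac{x + b}{-2487 + 2624} = \frac{-3723 - \frac{1050}{11}}{-2487 + 2624} = - \frac{42003}{11 \cdot 137} = \left(- \frac{42003}{11}\right) \frac{1}{137} = - \frac{42003}{1507}$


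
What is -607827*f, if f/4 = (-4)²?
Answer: -38900928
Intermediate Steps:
f = 64 (f = 4*(-4)² = 4*16 = 64)
-607827*f = -607827*64 = -38900928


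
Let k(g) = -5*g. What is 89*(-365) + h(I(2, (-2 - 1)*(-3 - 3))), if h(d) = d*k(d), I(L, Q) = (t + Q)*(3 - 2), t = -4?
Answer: -33465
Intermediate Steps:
I(L, Q) = -4 + Q (I(L, Q) = (-4 + Q)*(3 - 2) = (-4 + Q)*1 = -4 + Q)
h(d) = -5*d**2 (h(d) = d*(-5*d) = -5*d**2)
89*(-365) + h(I(2, (-2 - 1)*(-3 - 3))) = 89*(-365) - 5*(-4 + (-2 - 1)*(-3 - 3))**2 = -32485 - 5*(-4 - 3*(-6))**2 = -32485 - 5*(-4 + 18)**2 = -32485 - 5*14**2 = -32485 - 5*196 = -32485 - 980 = -33465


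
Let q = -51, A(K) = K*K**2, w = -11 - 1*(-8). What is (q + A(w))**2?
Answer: 6084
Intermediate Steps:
w = -3 (w = -11 + 8 = -3)
A(K) = K**3
(q + A(w))**2 = (-51 + (-3)**3)**2 = (-51 - 27)**2 = (-78)**2 = 6084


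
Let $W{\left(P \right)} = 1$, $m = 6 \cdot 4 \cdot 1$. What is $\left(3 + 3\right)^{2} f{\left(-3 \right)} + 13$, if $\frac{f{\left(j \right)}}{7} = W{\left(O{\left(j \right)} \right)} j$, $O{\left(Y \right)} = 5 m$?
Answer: $-743$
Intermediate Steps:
$m = 24$ ($m = 24 \cdot 1 = 24$)
$O{\left(Y \right)} = 120$ ($O{\left(Y \right)} = 5 \cdot 24 = 120$)
$f{\left(j \right)} = 7 j$ ($f{\left(j \right)} = 7 \cdot 1 j = 7 j$)
$\left(3 + 3\right)^{2} f{\left(-3 \right)} + 13 = \left(3 + 3\right)^{2} \cdot 7 \left(-3\right) + 13 = 6^{2} \left(-21\right) + 13 = 36 \left(-21\right) + 13 = -756 + 13 = -743$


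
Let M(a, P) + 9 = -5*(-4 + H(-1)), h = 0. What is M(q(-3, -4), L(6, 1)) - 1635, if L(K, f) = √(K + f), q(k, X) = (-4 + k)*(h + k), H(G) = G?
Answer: -1619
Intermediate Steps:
q(k, X) = k*(-4 + k) (q(k, X) = (-4 + k)*(0 + k) = (-4 + k)*k = k*(-4 + k))
M(a, P) = 16 (M(a, P) = -9 - 5*(-4 - 1) = -9 - 5*(-5) = -9 + 25 = 16)
M(q(-3, -4), L(6, 1)) - 1635 = 16 - 1635 = -1619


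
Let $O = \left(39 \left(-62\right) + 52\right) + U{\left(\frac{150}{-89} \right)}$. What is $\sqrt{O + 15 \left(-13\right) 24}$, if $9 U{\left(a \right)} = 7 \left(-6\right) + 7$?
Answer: $\frac{i \sqrt{63449}}{3} \approx 83.964 i$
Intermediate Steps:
$U{\left(a \right)} = - \frac{35}{9}$ ($U{\left(a \right)} = \frac{7 \left(-6\right) + 7}{9} = \frac{-42 + 7}{9} = \frac{1}{9} \left(-35\right) = - \frac{35}{9}$)
$O = - \frac{21329}{9}$ ($O = \left(39 \left(-62\right) + 52\right) - \frac{35}{9} = \left(-2418 + 52\right) - \frac{35}{9} = -2366 - \frac{35}{9} = - \frac{21329}{9} \approx -2369.9$)
$\sqrt{O + 15 \left(-13\right) 24} = \sqrt{- \frac{21329}{9} + 15 \left(-13\right) 24} = \sqrt{- \frac{21329}{9} - 4680} = \sqrt{- \frac{63449}{9}} = \frac{i \sqrt{63449}}{3}$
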